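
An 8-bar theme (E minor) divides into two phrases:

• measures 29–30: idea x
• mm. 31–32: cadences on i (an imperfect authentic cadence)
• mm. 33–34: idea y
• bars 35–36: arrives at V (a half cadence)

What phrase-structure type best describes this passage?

The second phrase closes with a half cadence, which is not stronger than the first phrase's imperfect authentic cadence; without a weak→strong cadential pair there is no antecedent–consequent relationship, so this is a phrase group rather than a period.

phrase group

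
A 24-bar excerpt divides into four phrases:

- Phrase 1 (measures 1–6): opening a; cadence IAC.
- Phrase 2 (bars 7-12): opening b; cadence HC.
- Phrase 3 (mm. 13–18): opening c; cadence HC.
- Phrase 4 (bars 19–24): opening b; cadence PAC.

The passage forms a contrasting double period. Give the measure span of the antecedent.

measures 1–12

In a double period the four phrases pair into a large antecedent (phrases 1–2, ending half cadence) and a large consequent (phrases 3–4, ending perfect authentic cadence). The antecedent spans mm. 1–12.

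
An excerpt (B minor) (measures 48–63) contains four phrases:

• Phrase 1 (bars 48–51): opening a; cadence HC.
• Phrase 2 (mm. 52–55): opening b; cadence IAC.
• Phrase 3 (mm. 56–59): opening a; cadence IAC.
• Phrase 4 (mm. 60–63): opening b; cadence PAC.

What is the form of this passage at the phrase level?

parallel double period

Four phrases in two halves: the first half (mm. 48–55) ends with an imperfect authentic cadence, the second (measures 56–63) with a perfect authentic cadence — a large antecedent–consequent pair, i.e. a double period.
Phrase 3 begins with the same material as phrase 1, making it parallel.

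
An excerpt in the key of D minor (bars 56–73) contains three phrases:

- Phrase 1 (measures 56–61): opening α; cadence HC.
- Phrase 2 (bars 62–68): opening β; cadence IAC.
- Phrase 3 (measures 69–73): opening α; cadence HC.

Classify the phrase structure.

phrase group

The final phrase closes with a half cadence, which is not stronger than the preceding imperfect authentic cadence; the 3 phrases lack an overall antecedent–consequent design and so form a phrase group.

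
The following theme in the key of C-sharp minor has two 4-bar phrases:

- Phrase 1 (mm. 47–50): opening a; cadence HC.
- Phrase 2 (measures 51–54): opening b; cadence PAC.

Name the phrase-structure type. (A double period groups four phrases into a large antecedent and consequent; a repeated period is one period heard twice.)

contrasting period

Phrase 1 ends with a half cadence (weaker) and phrase 2 with a perfect authentic cadence (stronger): antecedent + consequent = a period.
The two phrases open with different material (a / b), so the period is contrasting.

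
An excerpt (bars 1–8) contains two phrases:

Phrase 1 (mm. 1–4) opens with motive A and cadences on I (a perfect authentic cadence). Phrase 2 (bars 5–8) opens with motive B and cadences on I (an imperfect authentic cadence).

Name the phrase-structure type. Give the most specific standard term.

The second phrase closes with an imperfect authentic cadence, which is not stronger than the first phrase's perfect authentic cadence; without a weak→strong cadential pair there is no antecedent–consequent relationship, so this is a phrase group rather than a period.

phrase group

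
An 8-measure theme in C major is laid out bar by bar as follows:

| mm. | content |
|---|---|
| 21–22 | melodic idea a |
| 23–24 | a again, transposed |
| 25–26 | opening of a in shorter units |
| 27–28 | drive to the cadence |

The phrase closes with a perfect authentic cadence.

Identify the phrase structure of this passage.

Basic idea (measures 21–22) + its repetition (bars 23–24) form the presentation; fragmentation and cadence (mm. 25–28) form the continuation — the 8-bar whole is a sentence.

sentence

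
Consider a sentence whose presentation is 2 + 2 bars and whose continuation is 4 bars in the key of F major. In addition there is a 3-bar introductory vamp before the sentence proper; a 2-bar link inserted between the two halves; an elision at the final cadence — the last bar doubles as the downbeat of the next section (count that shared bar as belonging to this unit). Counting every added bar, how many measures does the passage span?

13 measures

Basic sentence: 2 + 2 + 4 = 8 bars.
8 (basic form) + 3 (introduction) + 2 (link) = 13.
The elision shares a bar with the next section but does not change this unit's count.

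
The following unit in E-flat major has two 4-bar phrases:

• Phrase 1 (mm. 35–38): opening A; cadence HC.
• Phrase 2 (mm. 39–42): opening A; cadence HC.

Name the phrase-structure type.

Both phrases have the same opening (A) and the same cadence (half cadence): the second is a restatement, not a consequent, so this is a repeated phrase rather than a period.

repeated phrase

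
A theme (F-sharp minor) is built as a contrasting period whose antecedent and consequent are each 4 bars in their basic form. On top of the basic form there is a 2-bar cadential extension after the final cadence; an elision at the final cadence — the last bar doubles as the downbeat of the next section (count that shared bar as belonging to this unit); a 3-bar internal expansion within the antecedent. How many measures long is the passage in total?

Basic contrasting period: 4 + 4 = 8 bars.
8 (basic form) + 2 (cadential extension) + 3 (internal expansion) = 13.
The elision shares a bar with the next section but does not change this unit's count.

13 measures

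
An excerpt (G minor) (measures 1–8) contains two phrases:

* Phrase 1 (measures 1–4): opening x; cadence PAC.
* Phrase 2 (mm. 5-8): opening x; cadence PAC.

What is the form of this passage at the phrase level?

Both phrases have the same opening (x) and the same cadence (perfect authentic cadence): the second is a restatement, not a consequent, so this is a repeated phrase rather than a period.

repeated phrase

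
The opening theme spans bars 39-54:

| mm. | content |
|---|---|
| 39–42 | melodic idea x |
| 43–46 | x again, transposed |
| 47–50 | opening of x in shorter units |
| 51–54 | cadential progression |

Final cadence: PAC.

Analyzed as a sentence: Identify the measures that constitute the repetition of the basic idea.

measures 43–46

The presentation of a sentence is the basic idea (measures 39-42) plus its repetition (mm. 43–46); the repetition of the basic idea is therefore mm. 43–46.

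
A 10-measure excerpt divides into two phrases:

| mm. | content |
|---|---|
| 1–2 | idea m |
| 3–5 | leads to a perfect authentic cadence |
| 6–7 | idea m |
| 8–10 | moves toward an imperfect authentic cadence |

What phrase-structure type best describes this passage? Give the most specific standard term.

The second phrase closes with an imperfect authentic cadence, which is not stronger than the first phrase's perfect authentic cadence; without a weak→strong cadential pair there is no antecedent–consequent relationship, so this is a phrase group rather than a period.

phrase group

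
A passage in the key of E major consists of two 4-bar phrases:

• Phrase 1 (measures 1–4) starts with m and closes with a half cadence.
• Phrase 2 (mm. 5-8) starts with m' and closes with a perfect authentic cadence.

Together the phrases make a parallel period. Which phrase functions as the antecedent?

phrase 1

The phrase ending with the weaker cadence (half cadence) is the antecedent; the one ending more conclusively (perfect authentic cadence) is the consequent. The antecedent is phrase 1.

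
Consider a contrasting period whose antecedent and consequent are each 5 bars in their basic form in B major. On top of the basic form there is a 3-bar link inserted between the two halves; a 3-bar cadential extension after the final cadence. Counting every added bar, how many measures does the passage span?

Basic contrasting period: 5 + 5 = 10 bars.
10 (basic form) + 3 (link) + 3 (cadential extension) = 16.

16 measures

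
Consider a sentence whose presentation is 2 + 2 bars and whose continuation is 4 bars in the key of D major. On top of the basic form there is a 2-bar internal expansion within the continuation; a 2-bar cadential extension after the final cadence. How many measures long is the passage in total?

Basic sentence: 2 + 2 + 4 = 8 bars.
8 (basic form) + 2 (internal expansion) + 2 (cadential extension) = 12.

12 measures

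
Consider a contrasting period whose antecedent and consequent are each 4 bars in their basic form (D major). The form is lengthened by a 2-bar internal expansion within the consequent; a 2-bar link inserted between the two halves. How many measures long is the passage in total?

Basic contrasting period: 4 + 4 = 8 bars.
8 (basic form) + 2 (internal expansion) + 2 (link) = 12.

12 measures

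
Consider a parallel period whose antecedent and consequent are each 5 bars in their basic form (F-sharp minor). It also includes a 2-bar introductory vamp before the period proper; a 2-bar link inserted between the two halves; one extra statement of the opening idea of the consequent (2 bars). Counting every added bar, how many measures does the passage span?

Basic parallel period: 5 + 5 = 10 bars.
10 (basic form) + 2 (introduction) + 2 (link) + 2 (extra statement) = 16.

16 measures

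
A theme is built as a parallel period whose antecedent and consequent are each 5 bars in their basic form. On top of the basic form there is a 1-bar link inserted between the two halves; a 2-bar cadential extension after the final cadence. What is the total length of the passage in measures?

13 measures

Basic parallel period: 5 + 5 = 10 bars.
10 (basic form) + 1 (link) + 2 (cadential extension) = 13.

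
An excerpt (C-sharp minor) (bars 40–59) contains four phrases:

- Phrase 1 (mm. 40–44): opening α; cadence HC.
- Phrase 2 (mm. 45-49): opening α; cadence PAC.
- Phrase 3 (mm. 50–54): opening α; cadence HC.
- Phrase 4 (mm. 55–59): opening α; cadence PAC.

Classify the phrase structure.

The cadence pattern HC–PAC–HC–PAC is weak–strong twice, and phrases 3–4 restate phrases 1–2: a period heard twice, not a double period (which would end weakly at phrase 2).

repeated period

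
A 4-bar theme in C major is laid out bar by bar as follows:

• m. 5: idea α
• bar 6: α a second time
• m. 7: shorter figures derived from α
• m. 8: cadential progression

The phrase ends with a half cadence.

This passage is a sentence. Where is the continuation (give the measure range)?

After the presentation (measures 5-6), the continuation covers the fragmentation through the cadence: mm. 7–8.

measures 7–8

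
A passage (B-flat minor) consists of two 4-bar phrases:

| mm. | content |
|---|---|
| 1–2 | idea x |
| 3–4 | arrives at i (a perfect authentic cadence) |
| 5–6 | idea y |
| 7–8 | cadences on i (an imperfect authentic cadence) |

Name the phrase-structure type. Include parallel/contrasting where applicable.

phrase group

The second phrase closes with an imperfect authentic cadence, which is not stronger than the first phrase's perfect authentic cadence; without a weak→strong cadential pair there is no antecedent–consequent relationship, so this is a phrase group rather than a period.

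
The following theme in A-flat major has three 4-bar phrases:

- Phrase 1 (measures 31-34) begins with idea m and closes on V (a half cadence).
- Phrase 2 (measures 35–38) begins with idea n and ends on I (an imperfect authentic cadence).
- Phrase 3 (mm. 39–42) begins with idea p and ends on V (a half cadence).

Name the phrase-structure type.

The final phrase closes with a half cadence, which is not stronger than the preceding imperfect authentic cadence; the 3 phrases lack an overall antecedent–consequent design and so form a phrase group.

phrase group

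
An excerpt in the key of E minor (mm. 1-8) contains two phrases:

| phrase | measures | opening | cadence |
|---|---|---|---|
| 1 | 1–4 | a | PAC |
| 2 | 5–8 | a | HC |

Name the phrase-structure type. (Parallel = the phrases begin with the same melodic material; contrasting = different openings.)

phrase group

The second phrase closes with a half cadence, which is not stronger than the first phrase's perfect authentic cadence; without a weak→strong cadential pair there is no antecedent–consequent relationship, so this is a phrase group rather than a period.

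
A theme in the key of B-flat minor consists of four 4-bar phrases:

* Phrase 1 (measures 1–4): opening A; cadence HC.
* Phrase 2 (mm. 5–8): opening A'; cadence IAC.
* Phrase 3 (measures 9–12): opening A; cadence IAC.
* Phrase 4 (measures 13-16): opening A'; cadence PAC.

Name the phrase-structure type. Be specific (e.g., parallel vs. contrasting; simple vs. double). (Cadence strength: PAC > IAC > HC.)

parallel double period

Four phrases in two halves: the first half (mm. 1-8) ends with an imperfect authentic cadence, the second (bars 9–16) with a perfect authentic cadence — a large antecedent–consequent pair, i.e. a double period.
Phrase 3 begins with the same material as phrase 1, making it parallel.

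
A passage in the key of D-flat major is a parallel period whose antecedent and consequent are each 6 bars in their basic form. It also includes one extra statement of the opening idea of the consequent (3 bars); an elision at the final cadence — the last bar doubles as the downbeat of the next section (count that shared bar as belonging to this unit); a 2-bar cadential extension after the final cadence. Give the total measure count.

Basic parallel period: 6 + 6 = 12 bars.
12 (basic form) + 3 (extra statement) + 2 (cadential extension) = 17.
The elision shares a bar with the next section but does not change this unit's count.

17 measures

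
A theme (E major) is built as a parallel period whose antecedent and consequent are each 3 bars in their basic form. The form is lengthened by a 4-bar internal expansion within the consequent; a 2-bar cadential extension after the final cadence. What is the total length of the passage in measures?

12 measures

Basic parallel period: 3 + 3 = 6 bars.
6 (basic form) + 4 (internal expansion) + 2 (cadential extension) = 12.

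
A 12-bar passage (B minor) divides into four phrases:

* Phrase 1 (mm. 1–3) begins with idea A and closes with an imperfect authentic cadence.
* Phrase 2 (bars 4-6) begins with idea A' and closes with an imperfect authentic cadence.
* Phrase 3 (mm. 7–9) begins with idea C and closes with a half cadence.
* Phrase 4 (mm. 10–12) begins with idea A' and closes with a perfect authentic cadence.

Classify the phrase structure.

contrasting double period

Four phrases in two halves: the first half (mm. 1–6) ends with an imperfect authentic cadence, the second (mm. 7-12) with a perfect authentic cadence — a large antecedent–consequent pair, i.e. a double period.
Phrase 3 begins with different material from phrase 1, making it contrasting.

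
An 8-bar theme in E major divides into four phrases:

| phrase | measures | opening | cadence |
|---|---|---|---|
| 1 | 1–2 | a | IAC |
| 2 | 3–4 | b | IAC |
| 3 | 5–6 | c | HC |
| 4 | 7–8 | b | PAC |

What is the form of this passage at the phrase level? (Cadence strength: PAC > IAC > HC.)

Four phrases in two halves: the first half (mm. 1–4) ends with an imperfect authentic cadence, the second (bars 5-8) with a perfect authentic cadence — a large antecedent–consequent pair, i.e. a double period.
Phrase 3 begins with different material from phrase 1, making it contrasting.

contrasting double period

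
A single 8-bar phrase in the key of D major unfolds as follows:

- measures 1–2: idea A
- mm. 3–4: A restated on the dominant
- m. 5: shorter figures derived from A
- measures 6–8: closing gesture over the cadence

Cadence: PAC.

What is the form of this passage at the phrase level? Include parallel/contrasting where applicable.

Basic idea (mm. 1–2) + its repetition (bars 3–4) form the presentation; fragmentation and cadence (mm. 5–8) form the continuation — the 8-bar whole is a sentence.

sentence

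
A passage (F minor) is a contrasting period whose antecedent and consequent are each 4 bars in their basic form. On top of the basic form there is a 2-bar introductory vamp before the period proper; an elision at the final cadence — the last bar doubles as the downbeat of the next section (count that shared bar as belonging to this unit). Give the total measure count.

10 measures

Basic contrasting period: 4 + 4 = 8 bars.
8 (basic form) + 2 (introduction) = 10.
The elision shares a bar with the next section but does not change this unit's count.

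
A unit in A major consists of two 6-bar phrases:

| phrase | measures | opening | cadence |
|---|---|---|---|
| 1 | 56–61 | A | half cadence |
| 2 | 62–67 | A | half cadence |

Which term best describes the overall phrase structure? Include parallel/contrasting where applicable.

Both phrases have the same opening (A) and the same cadence (half cadence): the second is a restatement, not a consequent, so this is a repeated phrase rather than a period.

repeated phrase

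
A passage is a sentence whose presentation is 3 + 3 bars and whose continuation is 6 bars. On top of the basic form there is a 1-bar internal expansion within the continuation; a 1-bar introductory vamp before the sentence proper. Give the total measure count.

14 measures

Basic sentence: 3 + 3 + 6 = 12 bars.
12 (basic form) + 1 (internal expansion) + 1 (introduction) = 14.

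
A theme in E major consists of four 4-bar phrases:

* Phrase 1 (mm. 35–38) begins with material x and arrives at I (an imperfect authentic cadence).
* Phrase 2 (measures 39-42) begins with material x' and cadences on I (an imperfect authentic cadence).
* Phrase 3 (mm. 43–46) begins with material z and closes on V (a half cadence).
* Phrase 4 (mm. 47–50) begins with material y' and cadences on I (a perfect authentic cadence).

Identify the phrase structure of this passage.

contrasting double period

Four phrases in two halves: the first half (mm. 35-42) ends with an imperfect authentic cadence, the second (measures 43-50) with a perfect authentic cadence — a large antecedent–consequent pair, i.e. a double period.
Phrase 3 begins with different material from phrase 1, making it contrasting.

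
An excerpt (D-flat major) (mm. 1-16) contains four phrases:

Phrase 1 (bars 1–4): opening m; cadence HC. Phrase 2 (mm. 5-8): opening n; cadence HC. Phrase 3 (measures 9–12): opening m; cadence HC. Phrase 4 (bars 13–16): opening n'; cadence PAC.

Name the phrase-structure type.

parallel double period

Four phrases in two halves: the first half (mm. 1–8) ends with a half cadence, the second (mm. 9–16) with a perfect authentic cadence — a large antecedent–consequent pair, i.e. a double period.
Phrase 3 begins with the same material as phrase 1, making it parallel.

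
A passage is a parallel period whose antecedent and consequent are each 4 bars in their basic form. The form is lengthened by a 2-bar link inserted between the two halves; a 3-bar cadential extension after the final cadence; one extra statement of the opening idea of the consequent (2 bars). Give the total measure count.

15 measures

Basic parallel period: 4 + 4 = 8 bars.
8 (basic form) + 2 (link) + 3 (cadential extension) + 2 (extra statement) = 15.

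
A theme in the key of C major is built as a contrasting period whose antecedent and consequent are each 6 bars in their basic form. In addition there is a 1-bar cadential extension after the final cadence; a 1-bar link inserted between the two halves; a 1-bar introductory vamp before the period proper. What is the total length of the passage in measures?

15 measures

Basic contrasting period: 6 + 6 = 12 bars.
12 (basic form) + 1 (cadential extension) + 1 (link) + 1 (introduction) = 15.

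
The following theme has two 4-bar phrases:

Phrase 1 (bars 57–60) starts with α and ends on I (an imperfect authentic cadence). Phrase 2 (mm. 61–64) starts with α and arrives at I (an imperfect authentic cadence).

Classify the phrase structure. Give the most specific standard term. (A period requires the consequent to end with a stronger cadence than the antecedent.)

Both phrases have the same opening (α) and the same cadence (imperfect authentic cadence): the second is a restatement, not a consequent, so this is a repeated phrase rather than a period.

repeated phrase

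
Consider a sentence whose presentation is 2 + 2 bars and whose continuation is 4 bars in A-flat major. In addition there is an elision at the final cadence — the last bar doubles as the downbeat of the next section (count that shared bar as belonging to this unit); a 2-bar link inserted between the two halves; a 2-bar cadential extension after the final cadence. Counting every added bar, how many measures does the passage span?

Basic sentence: 2 + 2 + 4 = 8 bars.
8 (basic form) + 2 (link) + 2 (cadential extension) = 12.
The elision shares a bar with the next section but does not change this unit's count.

12 measures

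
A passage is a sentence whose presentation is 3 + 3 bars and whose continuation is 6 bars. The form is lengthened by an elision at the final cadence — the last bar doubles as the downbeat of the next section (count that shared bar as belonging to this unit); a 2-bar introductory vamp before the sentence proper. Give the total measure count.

14 measures

Basic sentence: 3 + 3 + 6 = 12 bars.
12 (basic form) + 2 (introduction) = 14.
The elision shares a bar with the next section but does not change this unit's count.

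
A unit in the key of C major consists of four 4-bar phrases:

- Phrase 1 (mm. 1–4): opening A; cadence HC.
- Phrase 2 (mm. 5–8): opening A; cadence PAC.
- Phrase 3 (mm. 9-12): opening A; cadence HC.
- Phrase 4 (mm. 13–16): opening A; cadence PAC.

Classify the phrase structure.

The cadence pattern HC–PAC–HC–PAC is weak–strong twice, and phrases 3–4 restate phrases 1–2: a period heard twice, not a double period (which would end weakly at phrase 2).

repeated period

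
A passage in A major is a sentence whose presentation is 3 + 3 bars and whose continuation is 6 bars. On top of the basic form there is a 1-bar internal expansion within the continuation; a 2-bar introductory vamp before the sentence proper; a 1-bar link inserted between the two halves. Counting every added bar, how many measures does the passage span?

16 measures

Basic sentence: 3 + 3 + 6 = 12 bars.
12 (basic form) + 1 (internal expansion) + 2 (introduction) + 1 (link) = 16.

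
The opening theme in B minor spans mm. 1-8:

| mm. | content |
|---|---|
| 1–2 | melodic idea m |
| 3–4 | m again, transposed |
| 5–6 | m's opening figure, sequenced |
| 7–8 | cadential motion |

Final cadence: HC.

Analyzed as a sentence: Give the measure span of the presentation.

The presentation of a sentence is the basic idea (measures 1–2) plus its repetition (bars 3-4); the presentation is therefore bars 1-4.

measures 1–4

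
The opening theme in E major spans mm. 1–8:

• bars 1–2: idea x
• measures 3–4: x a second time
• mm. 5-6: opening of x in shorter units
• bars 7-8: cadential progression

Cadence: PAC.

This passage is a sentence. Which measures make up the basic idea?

measures 1–2

The presentation of a sentence is the basic idea (measures 1–2) plus its repetition (bars 3-4); the basic idea is therefore mm. 1-2.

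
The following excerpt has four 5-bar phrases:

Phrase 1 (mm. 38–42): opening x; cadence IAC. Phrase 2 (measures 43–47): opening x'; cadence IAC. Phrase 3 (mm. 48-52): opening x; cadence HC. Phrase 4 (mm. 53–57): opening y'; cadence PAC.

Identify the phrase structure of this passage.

Four phrases in two halves: the first half (measures 38-47) ends with an imperfect authentic cadence, the second (mm. 48–57) with a perfect authentic cadence — a large antecedent–consequent pair, i.e. a double period.
Phrase 3 begins with the same material as phrase 1, making it parallel.

parallel double period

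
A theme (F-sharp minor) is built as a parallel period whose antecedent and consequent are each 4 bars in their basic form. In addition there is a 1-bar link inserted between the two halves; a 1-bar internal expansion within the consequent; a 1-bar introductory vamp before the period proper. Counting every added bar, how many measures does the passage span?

Basic parallel period: 4 + 4 = 8 bars.
8 (basic form) + 1 (link) + 1 (internal expansion) + 1 (introduction) = 11.

11 measures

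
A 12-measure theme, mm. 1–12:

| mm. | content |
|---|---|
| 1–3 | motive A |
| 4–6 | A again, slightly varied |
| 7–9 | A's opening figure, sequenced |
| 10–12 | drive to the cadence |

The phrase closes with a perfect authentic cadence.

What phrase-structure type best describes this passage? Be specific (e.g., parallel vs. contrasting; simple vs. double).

sentence

Basic idea (mm. 1-3) + its repetition (mm. 4–6) form the presentation; fragmentation and cadence (bars 7–12) form the continuation — the 12-bar whole is a sentence.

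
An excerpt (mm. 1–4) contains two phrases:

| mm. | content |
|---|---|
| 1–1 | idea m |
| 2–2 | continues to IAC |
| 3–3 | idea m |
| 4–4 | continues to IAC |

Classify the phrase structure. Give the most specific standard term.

repeated phrase

Both phrases have the same opening (m) and the same cadence (imperfect authentic cadence): the second is a restatement, not a consequent, so this is a repeated phrase rather than a period.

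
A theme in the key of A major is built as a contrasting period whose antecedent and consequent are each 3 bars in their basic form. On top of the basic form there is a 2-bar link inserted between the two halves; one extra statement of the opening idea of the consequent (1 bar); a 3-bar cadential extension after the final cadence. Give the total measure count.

12 measures

Basic contrasting period: 3 + 3 = 6 bars.
6 (basic form) + 2 (link) + 1 (extra statement) + 3 (cadential extension) = 12.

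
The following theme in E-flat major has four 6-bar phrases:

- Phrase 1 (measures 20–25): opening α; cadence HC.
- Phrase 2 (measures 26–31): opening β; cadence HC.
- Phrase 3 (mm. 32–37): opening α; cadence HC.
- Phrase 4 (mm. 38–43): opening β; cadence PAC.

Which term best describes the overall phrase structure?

Four phrases in two halves: the first half (measures 20–31) ends with a half cadence, the second (measures 32–43) with a perfect authentic cadence — a large antecedent–consequent pair, i.e. a double period.
Phrase 3 begins with the same material as phrase 1, making it parallel.

parallel double period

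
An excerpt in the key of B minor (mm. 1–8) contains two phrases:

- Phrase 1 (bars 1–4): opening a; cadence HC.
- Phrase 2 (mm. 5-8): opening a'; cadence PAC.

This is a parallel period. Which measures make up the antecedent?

The phrase ending with the weaker cadence (half cadence) is the antecedent; the one ending more conclusively (perfect authentic cadence) is the consequent. The antecedent is measures 1–4.

measures 1–4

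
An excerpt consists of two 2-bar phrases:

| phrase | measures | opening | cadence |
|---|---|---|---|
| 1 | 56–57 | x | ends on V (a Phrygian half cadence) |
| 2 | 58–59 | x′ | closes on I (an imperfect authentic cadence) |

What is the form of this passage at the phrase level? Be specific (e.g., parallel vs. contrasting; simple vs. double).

Phrase 1 ends with a Phrygian half cadence (weaker) and phrase 2 with an imperfect authentic cadence (stronger): antecedent + consequent = a period.
The two phrases open with the same material (x / x′), so the period is parallel.

parallel period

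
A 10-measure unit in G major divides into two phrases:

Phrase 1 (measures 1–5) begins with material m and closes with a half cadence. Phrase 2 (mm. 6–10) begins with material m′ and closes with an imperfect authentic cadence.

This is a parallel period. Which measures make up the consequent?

The phrase ending with the weaker cadence (half cadence) is the antecedent; the one ending more conclusively (imperfect authentic cadence) is the consequent. The consequent is measures 6–10.

measures 6–10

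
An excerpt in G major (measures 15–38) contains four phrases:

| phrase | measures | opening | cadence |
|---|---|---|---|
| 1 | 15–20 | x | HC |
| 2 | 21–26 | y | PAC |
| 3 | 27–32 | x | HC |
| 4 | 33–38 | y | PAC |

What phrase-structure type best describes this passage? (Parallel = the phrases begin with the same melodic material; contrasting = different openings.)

repeated period

The cadence pattern HC–PAC–HC–PAC is weak–strong twice, and phrases 3–4 restate phrases 1–2: a period heard twice, not a double period (which would end weakly at phrase 2).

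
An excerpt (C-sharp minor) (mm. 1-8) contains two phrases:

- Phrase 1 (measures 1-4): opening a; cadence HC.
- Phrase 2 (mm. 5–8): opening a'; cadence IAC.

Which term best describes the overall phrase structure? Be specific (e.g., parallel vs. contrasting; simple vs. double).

parallel period

Phrase 1 ends with a half cadence (weaker) and phrase 2 with an imperfect authentic cadence (stronger): antecedent + consequent = a period.
The two phrases open with the same material (a / a'), so the period is parallel.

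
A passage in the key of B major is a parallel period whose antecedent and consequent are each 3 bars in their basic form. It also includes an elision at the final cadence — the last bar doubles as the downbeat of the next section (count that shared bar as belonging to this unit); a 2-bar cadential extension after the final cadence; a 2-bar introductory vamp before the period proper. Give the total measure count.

Basic parallel period: 3 + 3 = 6 bars.
6 (basic form) + 2 (cadential extension) + 2 (introduction) = 10.
The elision shares a bar with the next section but does not change this unit's count.

10 measures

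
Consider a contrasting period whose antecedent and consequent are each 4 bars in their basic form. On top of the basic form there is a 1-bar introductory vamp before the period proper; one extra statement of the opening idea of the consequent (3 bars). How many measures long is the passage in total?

12 measures

Basic contrasting period: 4 + 4 = 8 bars.
8 (basic form) + 1 (introduction) + 3 (extra statement) = 12.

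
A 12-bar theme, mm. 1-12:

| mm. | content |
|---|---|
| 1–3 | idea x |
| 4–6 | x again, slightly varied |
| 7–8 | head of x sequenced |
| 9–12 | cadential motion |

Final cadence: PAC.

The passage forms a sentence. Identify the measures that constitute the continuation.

After the presentation (measures 1–6), the continuation covers the fragmentation through the cadence: measures 7–12.

measures 7–12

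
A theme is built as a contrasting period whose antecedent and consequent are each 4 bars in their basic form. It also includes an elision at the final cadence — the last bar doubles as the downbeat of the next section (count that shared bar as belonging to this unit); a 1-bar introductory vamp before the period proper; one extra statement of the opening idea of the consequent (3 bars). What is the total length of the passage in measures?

12 measures

Basic contrasting period: 4 + 4 = 8 bars.
8 (basic form) + 1 (introduction) + 3 (extra statement) = 12.
The elision shares a bar with the next section but does not change this unit's count.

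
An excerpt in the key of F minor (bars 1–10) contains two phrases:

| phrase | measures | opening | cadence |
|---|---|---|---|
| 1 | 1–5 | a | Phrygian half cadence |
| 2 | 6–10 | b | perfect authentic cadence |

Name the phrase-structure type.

contrasting period

Phrase 1 ends with a Phrygian half cadence (weaker) and phrase 2 with a perfect authentic cadence (stronger): antecedent + consequent = a period.
The two phrases open with different material (a / b), so the period is contrasting.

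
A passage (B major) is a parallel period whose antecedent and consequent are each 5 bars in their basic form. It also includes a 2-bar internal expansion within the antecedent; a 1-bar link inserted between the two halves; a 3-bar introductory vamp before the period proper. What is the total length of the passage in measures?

16 measures

Basic parallel period: 5 + 5 = 10 bars.
10 (basic form) + 2 (internal expansion) + 1 (link) + 3 (introduction) = 16.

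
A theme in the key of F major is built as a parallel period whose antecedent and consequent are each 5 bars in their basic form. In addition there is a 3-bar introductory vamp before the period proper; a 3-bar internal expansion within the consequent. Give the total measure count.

Basic parallel period: 5 + 5 = 10 bars.
10 (basic form) + 3 (introduction) + 3 (internal expansion) = 16.

16 measures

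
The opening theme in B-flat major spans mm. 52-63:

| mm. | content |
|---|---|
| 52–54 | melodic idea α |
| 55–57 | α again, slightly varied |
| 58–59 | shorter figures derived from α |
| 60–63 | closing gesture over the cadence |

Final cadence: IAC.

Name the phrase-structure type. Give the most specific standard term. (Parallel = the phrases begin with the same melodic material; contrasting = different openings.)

sentence

Basic idea (mm. 52–54) + its repetition (measures 55–57) form the presentation; fragmentation and cadence (bars 58–63) form the continuation — the 12-bar whole is a sentence.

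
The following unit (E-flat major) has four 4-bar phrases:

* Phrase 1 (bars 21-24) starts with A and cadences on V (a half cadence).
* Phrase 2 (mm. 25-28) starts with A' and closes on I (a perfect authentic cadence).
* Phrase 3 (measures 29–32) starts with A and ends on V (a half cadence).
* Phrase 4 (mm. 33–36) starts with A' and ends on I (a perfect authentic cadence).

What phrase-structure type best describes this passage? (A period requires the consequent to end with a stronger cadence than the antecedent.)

The cadence pattern HC–PAC–HC–PAC is weak–strong twice, and phrases 3–4 restate phrases 1–2: a period heard twice, not a double period (which would end weakly at phrase 2).

repeated period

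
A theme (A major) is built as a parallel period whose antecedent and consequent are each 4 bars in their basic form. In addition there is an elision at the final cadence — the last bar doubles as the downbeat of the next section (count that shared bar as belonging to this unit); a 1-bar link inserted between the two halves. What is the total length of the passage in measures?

Basic parallel period: 4 + 4 = 8 bars.
8 (basic form) + 1 (link) = 9.
The elision shares a bar with the next section but does not change this unit's count.

9 measures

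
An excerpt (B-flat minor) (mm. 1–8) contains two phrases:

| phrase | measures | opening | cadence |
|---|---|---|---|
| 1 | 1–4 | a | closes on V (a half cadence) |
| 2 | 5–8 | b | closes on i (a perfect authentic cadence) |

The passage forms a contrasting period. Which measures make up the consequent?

The antecedent is the phrase ending with the weaker cadence (half cadence, phrase 1) and the consequent the one ending more conclusively (perfect authentic cadence, phrase 2); the consequent is mm. 5–8.

measures 5–8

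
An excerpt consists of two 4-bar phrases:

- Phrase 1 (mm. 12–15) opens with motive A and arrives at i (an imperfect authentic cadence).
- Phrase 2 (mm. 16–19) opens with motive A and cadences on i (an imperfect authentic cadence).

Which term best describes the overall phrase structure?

repeated phrase

Both phrases have the same opening (A) and the same cadence (imperfect authentic cadence): the second is a restatement, not a consequent, so this is a repeated phrase rather than a period.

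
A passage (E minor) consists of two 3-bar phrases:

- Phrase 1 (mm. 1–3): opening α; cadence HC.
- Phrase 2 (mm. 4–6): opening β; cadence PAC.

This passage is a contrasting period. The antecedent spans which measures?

The antecedent is the phrase ending with the weaker cadence (half cadence, phrase 1) and the consequent the one ending more conclusively (perfect authentic cadence, phrase 2); the antecedent is mm. 1–3.

measures 1–3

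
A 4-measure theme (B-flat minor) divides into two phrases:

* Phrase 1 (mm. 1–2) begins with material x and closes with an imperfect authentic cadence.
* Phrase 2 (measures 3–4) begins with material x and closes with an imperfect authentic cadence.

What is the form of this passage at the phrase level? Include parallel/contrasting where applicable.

Both phrases have the same opening (x) and the same cadence (imperfect authentic cadence): the second is a restatement, not a consequent, so this is a repeated phrase rather than a period.

repeated phrase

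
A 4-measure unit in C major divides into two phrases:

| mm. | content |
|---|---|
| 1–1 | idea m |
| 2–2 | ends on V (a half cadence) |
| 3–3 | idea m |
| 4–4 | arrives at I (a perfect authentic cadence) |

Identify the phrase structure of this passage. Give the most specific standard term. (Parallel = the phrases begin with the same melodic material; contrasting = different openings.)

Phrase 1 ends with a half cadence (weaker) and phrase 2 with a perfect authentic cadence (stronger): antecedent + consequent = a period.
The two phrases open with the same material (m / m), so the period is parallel.

parallel period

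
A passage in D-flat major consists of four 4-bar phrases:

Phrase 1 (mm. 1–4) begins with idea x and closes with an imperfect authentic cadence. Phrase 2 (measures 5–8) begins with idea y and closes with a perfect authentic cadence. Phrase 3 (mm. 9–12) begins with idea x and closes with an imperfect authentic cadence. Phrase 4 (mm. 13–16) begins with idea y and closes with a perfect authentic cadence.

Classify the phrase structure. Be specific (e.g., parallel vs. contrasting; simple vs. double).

The cadence pattern IAC–PAC–IAC–PAC is weak–strong twice, and phrases 3–4 restate phrases 1–2: a period heard twice, not a double period (which would end weakly at phrase 2).

repeated period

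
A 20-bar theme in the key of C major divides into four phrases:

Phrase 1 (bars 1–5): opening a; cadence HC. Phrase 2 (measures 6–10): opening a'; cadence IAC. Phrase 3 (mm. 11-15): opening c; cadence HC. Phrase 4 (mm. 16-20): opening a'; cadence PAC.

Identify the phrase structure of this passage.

contrasting double period

Four phrases in two halves: the first half (measures 1–10) ends with an imperfect authentic cadence, the second (mm. 11-20) with a perfect authentic cadence — a large antecedent–consequent pair, i.e. a double period.
Phrase 3 begins with different material from phrase 1, making it contrasting.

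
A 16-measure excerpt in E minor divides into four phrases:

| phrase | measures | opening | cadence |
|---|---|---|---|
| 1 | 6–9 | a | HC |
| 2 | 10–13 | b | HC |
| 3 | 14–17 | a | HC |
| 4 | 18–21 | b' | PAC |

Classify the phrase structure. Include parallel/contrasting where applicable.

parallel double period

Four phrases in two halves: the first half (mm. 6–13) ends with a half cadence, the second (mm. 14-21) with a perfect authentic cadence — a large antecedent–consequent pair, i.e. a double period.
Phrase 3 begins with the same material as phrase 1, making it parallel.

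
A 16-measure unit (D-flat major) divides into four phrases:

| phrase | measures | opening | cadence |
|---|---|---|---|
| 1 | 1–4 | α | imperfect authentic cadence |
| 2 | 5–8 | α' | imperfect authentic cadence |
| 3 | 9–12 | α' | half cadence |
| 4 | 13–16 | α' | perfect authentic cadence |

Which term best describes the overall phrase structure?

parallel double period

Four phrases in two halves: the first half (mm. 1–8) ends with an imperfect authentic cadence, the second (mm. 9–16) with a perfect authentic cadence — a large antecedent–consequent pair, i.e. a double period.
Phrase 3 begins with the same material as phrase 1, making it parallel.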